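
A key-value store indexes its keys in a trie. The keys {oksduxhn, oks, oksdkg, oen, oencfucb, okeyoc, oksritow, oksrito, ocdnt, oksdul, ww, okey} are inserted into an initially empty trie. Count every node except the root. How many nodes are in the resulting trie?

33

Count nodes per top-level branch (shared prefixes stored once):
  'o'-branch (ocdnt, oen, oencfucb, okey, okeyoc, oks, oksdkg, oksdul, oksduxhn, oksrito, oksritow): 31 nodes
  'w'-branch (ww): 2 nodes
Sum: 33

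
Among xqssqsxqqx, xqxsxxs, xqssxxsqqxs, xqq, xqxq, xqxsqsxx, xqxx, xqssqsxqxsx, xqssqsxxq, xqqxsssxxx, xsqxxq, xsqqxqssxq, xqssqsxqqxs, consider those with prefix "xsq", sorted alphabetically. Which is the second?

Words with prefix "xsq", in lexicographic order: "xsqqxqssxq", "xsqxxq"
The 2nd is xsqxxq.

xsqxxq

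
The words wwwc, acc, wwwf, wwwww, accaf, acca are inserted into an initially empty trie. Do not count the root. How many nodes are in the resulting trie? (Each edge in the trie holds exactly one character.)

12

For each word, the new-node count is its length minus the longest prefix already in the trie:
  "wwwc" → 4 new (w, w, w, c)
  "acc" → 3 new (a, c, c)
  "wwwf" → prefix "www" already present; 1 new (f)
  "wwwww" → prefix "www" already present; 2 new (w, w)
  "accaf" → prefix "acc" already present; 2 new (a, f)
  "acca" → prefix "acca" already present; 0 new (none)
Total nodes = 4 + 3 + 1 + 2 + 2 + 0 = 12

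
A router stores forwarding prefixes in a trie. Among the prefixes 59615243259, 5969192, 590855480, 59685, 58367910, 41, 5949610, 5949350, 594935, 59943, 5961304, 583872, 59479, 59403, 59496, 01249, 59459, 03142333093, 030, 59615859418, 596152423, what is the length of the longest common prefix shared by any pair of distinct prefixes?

7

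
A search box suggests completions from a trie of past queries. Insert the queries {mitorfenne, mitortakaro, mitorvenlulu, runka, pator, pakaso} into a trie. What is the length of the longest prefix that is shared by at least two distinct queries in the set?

5

Look for the deepest trie node that still has at least two words in its subtree.
e.g. "mitorfenne" and "mitortakaro" share the prefix "mitor" of length 5; no pair shares a longer one.
Longest shared-prefix length: 5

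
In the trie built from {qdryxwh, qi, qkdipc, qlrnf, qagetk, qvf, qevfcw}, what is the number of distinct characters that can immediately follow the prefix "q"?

The children of the "q" node are the distinct next characters among strings starting with "q".
Characters that immediately follow "q" among the stored strings: {a, d, e, i, k, l, v}.
That node has 7 child edges.

7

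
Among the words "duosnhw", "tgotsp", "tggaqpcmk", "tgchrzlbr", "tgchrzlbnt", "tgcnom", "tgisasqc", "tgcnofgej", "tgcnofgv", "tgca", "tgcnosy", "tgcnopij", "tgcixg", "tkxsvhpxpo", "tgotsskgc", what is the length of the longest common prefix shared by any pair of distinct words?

8

Equivalently: take the maximum, over all pairs, of their longest common prefix length.
"tgchrzlbnt" and "tgchrzlbr" agree on "tgchrzlb" (8 characters) before diverging; nothing deeper is shared.
Longest shared-prefix length: 8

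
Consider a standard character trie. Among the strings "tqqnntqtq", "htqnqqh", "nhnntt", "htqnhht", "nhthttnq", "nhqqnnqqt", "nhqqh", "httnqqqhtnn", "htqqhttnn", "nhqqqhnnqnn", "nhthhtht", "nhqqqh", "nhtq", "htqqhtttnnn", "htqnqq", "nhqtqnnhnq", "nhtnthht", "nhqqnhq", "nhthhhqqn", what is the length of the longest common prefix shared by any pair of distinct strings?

7

Equivalently: take the maximum, over all pairs, of their longest common prefix length.
"htqqhttnn" and "htqqhtttnnn" agree on "htqqhtt" (7 characters) before diverging; nothing deeper is shared.
Longest shared-prefix length: 7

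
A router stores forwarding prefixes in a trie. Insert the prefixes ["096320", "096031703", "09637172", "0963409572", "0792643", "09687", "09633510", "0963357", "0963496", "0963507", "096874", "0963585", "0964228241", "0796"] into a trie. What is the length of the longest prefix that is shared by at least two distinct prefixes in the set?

6

Look for the deepest trie node that still has at least two words in its subtree.
e.g. "09633510" and "0963357" share the prefix "096335" of length 6; no pair shares a longer one.
Longest shared-prefix length: 6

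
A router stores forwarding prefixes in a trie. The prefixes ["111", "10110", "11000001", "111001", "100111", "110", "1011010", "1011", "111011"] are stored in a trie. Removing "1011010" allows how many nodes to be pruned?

2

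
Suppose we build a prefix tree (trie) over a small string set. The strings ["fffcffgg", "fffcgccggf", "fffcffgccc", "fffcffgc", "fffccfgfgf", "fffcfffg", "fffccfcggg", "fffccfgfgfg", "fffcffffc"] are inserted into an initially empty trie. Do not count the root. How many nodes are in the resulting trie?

32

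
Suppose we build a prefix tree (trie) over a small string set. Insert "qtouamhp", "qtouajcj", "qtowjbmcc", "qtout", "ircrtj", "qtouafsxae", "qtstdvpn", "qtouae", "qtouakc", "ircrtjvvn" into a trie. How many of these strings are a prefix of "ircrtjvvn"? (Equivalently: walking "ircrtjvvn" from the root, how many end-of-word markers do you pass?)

2

Traverse "ircrtjvvn" character by character; count nodes along the way that are marked as word ends.
Prefixes of the query that are stored words: "ircrtj", "ircrtjvvn"
Count: 2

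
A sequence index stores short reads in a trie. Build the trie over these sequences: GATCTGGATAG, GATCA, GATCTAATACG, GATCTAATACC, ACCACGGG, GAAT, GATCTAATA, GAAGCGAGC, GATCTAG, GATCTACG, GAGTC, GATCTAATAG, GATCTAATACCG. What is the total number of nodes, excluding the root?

43

Trace insertions, counting only characters that open a new branch:
  "GATCTGGATAG" → 11 new (G, A, T, C, T, G, G, A, T, A, G)
  "GATCA" → prefix "GATC" already present; 1 new (A)
  "GATCTAATACG" → prefix "GATCT" already present; 6 new (A, A, T, A, C, G)
  "GATCTAATACC" → prefix "GATCTAATAC" already present; 1 new (C)
  "ACCACGGG" → 8 new (A, C, C, A, C, G, G, G)
  "GAAT" → prefix "GA" already present; 2 new (A, T)
  "GATCTAATA" → prefix "GATCTAATA" already present; 0 new (none)
  "GAAGCGAGC" → prefix "GAA" already present; 6 new (G, C, G, A, G, C)
  "GATCTAG" → prefix "GATCTA" already present; 1 new (G)
  "GATCTACG" → prefix "GATCTA" already present; 2 new (C, G)
  "GAGTC" → prefix "GA" already present; 3 new (G, T, C)
  "GATCTAATAG" → prefix "GATCTAATA" already present; 1 new (G)
  "GATCTAATACCG" → prefix "GATCTAATACC" already present; 1 new (G)
Total nodes = 11 + 1 + 6 + 1 + 8 + 2 + 0 + 6 + 1 + 2 + 3 + 1 + 1 = 43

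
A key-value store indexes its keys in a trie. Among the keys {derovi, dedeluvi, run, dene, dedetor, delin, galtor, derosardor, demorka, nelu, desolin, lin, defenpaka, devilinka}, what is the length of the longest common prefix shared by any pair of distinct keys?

Look for the deepest trie node that still has at least two words in its subtree.
e.g. "dedeluvi" and "dedetor" share the prefix "dede" of length 4; no pair shares a longer one.
Longest shared-prefix length: 4

4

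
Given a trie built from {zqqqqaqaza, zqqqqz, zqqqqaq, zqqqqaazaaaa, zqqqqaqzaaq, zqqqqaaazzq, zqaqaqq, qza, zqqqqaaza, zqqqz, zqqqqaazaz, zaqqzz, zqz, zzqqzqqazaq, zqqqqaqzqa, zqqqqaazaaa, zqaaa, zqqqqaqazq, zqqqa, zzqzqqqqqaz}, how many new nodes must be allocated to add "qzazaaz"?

"qza" is already a path in the trie; the remaining "zaaz" must be added.
Each of the 4 remaining characters creates one node.

4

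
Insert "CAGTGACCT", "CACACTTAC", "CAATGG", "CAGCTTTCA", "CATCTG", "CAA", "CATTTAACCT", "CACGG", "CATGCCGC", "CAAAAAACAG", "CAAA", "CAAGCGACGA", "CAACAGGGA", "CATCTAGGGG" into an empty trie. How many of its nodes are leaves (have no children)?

12

A leaf is a node with no children — equivalently, the end of a word that is not a proper prefix of any other stored word.
Those words: "CAAAAAACAG", "CAACAGGGA", "CAAGCGACGA", "CAATGG", "CACACTTAC", "CACGG", "CAGCTTTCA", "CAGTGACCT", "CATCTAGGGG", "CATCTG", "CATGCCGC", "CATTTAACCT"
Leaf count: 12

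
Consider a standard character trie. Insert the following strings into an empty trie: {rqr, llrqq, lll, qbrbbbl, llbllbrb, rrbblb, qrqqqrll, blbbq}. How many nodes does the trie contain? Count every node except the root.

39

Insert word by word; a character creates a node only if that edge doesn't already exist:
  "rqr" → 3 new (r, q, r)
  "llrqq" → 5 new (l, l, r, q, q)
  "lll" → prefix "ll" already present; 1 new (l)
  "qbrbbbl" → 7 new (q, b, r, b, b, b, l)
  "llbllbrb" → prefix "ll" already present; 6 new (b, l, l, b, r, b)
  "rrbblb" → prefix "r" already present; 5 new (r, b, b, l, b)
  "qrqqqrll" → prefix "q" already present; 7 new (r, q, q, q, r, l, l)
  "blbbq" → 5 new (b, l, b, b, q)
Total nodes = 3 + 5 + 1 + 7 + 6 + 5 + 7 + 5 = 39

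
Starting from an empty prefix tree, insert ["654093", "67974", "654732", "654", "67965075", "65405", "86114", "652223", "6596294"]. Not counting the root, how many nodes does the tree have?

33

For each word, the new-node count is its length minus the longest prefix already in the trie:
  "654093" → 6 new (6, 5, 4, 0, 9, 3)
  "67974" → prefix "6" already present; 4 new (7, 9, 7, 4)
  "654732" → prefix "654" already present; 3 new (7, 3, 2)
  "654" → prefix "654" already present; 0 new (none)
  "67965075" → prefix "679" already present; 5 new (6, 5, 0, 7, 5)
  "65405" → prefix "6540" already present; 1 new (5)
  "86114" → 5 new (8, 6, 1, 1, 4)
  "652223" → prefix "65" already present; 4 new (2, 2, 2, 3)
  "6596294" → prefix "65" already present; 5 new (9, 6, 2, 9, 4)
Total nodes = 6 + 4 + 3 + 0 + 5 + 1 + 5 + 4 + 5 = 33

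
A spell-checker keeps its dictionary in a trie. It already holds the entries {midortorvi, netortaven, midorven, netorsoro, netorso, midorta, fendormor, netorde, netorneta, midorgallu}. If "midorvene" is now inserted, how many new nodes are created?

Walking "midorvene" from the root, the first 8 characters ("midorven") follow existing edges; "e" is the first miss.
New nodes needed: |"midorvene"| − 8 = 9 − 8 = 1.

1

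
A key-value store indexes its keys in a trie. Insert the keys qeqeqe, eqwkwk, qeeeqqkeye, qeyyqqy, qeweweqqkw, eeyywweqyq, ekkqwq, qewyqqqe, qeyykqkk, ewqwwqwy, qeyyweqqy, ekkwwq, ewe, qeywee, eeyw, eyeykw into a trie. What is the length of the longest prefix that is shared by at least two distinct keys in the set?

4

Look for the deepest trie node that still has at least two words in its subtree.
e.g. "qeyykqkk" and "qeyyqqy" share the prefix "qeyy" of length 4; no pair shares a longer one.
Longest shared-prefix length: 4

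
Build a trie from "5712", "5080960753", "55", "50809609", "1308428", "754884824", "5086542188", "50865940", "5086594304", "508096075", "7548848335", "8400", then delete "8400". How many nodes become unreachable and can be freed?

4

Walk "8400" from the leaf back toward the root, removing each node that no remaining word uses.
No other word shares any prefix with "8400", so all 4 of its nodes go.
Nodes removed: 4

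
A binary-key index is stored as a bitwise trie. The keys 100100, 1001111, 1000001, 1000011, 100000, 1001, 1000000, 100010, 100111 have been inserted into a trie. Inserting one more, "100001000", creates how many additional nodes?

3

"100001" is already a path in the trie; the remaining "000" must be added.
Each of the 3 remaining characters creates one node.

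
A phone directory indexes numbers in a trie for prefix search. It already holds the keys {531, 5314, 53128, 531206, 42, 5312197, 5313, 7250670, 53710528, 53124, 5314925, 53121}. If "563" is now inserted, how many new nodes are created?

"5" is already a path in the trie; the remaining "63" must be added.
New nodes needed: |"563"| − 1 = 3 − 1 = 2.

2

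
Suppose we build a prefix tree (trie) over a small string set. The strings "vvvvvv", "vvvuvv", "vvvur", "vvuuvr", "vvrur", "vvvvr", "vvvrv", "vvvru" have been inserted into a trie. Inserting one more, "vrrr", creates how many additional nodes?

3

Walking "vrrr" from the root, the first 1 characters ("v") follow existing edges; "r" is the first miss.
So 4 − 1 = 3 new nodes.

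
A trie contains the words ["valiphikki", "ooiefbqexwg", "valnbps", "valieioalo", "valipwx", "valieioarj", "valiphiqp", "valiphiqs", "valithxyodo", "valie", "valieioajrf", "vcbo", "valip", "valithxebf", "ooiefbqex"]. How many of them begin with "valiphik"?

1

Walk to "valiphik"; the words in its subtree are exactly those with that prefix.
Matches: "valiphikki"
Count: 1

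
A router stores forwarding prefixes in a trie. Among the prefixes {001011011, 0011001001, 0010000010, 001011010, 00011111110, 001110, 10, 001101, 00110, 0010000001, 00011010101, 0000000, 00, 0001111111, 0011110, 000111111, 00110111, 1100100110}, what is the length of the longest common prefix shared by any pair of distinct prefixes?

Look for the deepest trie node that still has at least two words in its subtree.
e.g. "0001111111" and "00011111110" share the prefix "0001111111" of length 10; no pair shares a longer one.
Longest shared-prefix length: 10

10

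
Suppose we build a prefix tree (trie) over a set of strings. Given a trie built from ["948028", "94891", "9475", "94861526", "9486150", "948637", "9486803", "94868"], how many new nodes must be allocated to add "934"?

Walking "934" from the root, the first 1 characters ("9") follow existing edges; "3" is the first miss.
Each of the 2 remaining characters creates one node.

2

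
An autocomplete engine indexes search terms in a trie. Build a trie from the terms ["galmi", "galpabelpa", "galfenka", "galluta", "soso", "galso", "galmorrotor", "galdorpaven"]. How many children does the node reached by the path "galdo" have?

1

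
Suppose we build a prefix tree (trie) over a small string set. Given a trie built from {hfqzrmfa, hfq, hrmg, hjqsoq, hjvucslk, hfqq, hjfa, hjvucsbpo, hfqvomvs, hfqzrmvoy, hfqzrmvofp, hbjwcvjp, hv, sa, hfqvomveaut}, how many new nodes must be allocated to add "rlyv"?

4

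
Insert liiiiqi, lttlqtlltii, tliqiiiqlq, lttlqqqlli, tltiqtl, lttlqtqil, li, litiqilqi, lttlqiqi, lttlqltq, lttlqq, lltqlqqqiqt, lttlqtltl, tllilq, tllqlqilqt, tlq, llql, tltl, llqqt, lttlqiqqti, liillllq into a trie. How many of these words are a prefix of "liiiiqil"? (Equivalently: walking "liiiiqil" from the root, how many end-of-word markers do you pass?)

2

Check each prefix of "liiiiqil" against the stored set — each match is an end-marker on the path.
Prefixes of the query that are stored words: "li", "liiiiqi"
Count: 2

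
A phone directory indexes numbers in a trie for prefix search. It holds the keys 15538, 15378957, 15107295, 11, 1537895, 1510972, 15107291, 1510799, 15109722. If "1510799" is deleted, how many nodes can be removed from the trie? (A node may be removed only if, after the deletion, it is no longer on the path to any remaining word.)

2

After clearing the end-marker at "1510799", prune upward until reaching a node still needed by another word.
The suffix "99" (2 nodes) is used only by "1510799"; the node for "15107" still has the child "2", so pruning stops there.
Nodes removed: 2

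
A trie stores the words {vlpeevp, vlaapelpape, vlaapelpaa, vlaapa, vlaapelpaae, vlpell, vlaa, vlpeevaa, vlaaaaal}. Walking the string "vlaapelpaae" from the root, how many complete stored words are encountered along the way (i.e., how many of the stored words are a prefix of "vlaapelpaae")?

Walk "vlaapelpaae" from the root; an end-of-word marker is hit whenever a stored word is a prefix of "vlaapelpaae".
Prefixes of the query that are stored words: "vlaa", "vlaapelpaa", "vlaapelpaae"
Count: 3

3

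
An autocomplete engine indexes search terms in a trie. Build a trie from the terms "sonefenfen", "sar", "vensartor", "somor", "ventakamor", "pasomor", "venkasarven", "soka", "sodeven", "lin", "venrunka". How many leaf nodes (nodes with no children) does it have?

11

A leaf is a node with no children — equivalently, the end of a word that is not a proper prefix of any other stored word.
Those words: "lin", "pasomor", "sar", "sodeven", "soka", "somor", "sonefenfen", "venkasarven", "venrunka", "vensartor", "ventakamor"
Leaf count: 11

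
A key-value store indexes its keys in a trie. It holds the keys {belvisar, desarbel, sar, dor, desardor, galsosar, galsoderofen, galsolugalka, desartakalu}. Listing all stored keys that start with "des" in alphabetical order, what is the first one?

DFS of the "des" subtree visits, in order: "desarbel", "desardor", "desartakalu"
The 1st is desarbel.

desarbel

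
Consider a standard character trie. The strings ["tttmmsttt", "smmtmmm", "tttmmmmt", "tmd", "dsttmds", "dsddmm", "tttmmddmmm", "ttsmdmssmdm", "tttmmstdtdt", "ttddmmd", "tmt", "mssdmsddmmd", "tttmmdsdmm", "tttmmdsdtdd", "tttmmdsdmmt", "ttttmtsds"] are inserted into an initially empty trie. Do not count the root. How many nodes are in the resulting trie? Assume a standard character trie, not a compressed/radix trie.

81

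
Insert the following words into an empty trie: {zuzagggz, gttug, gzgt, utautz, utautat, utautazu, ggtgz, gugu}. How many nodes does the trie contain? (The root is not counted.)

33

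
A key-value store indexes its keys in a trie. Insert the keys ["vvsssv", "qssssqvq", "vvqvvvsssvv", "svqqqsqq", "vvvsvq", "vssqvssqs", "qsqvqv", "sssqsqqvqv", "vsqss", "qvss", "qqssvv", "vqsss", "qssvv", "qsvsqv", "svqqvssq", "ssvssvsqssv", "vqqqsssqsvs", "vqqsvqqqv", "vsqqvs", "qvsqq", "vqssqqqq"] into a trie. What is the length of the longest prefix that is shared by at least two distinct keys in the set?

4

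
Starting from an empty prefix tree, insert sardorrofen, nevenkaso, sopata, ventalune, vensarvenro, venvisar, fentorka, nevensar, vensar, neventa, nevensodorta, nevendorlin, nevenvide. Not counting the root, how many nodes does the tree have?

76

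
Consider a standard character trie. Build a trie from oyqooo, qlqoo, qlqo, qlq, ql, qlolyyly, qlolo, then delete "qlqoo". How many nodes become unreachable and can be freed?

After clearing the end-marker at "qlqoo", prune upward until reaching a node still needed by another word.
The suffix "o" (1 node) is used only by "qlqoo"; "qlqo" is itself a stored word, so pruning stops there.
Nodes removed: 1

1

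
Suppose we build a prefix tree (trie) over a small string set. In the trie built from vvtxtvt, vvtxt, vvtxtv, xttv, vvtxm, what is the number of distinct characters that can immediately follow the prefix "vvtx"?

2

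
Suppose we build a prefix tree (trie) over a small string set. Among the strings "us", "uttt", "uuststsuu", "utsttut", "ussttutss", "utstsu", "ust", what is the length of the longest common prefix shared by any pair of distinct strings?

4

Look for the deepest trie node that still has at least two words in its subtree.
"utstsu" and "utsttut" agree on "utst" (4 characters) before diverging; nothing deeper is shared.
Longest shared-prefix length: 4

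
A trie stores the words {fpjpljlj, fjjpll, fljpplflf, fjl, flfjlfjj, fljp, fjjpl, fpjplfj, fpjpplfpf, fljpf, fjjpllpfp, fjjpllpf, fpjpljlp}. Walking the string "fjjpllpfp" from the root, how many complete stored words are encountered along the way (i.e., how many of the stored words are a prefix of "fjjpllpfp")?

4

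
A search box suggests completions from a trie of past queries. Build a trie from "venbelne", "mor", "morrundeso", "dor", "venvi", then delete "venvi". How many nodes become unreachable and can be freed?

Walk "venvi" from the leaf back toward the root, removing each node that no remaining word uses.
The suffix "vi" (2 nodes) is used only by "venvi"; the node for "ven" still has the child "b", so pruning stops there.
Nodes removed: 2

2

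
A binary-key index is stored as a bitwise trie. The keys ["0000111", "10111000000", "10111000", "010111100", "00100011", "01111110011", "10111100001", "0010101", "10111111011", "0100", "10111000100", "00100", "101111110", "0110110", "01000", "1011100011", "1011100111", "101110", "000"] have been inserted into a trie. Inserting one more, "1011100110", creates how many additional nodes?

"101110011" is already a path in the trie; the remaining "0" must be added.
Each of the 1 remaining characters creates one node.

1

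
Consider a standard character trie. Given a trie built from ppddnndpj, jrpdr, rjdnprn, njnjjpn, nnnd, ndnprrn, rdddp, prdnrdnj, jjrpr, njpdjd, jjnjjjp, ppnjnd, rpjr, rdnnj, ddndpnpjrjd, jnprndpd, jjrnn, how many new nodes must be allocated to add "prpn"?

2

"pr" is already a path in the trie; the remaining "pn" must be added.
New nodes needed: |"prpn"| − 2 = 4 − 2 = 2.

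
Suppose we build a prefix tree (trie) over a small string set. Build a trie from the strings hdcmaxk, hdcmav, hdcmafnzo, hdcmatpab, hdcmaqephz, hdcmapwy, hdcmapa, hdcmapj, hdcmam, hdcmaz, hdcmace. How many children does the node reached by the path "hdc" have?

The children of the "hdc" node are the distinct next characters among strings starting with "hdc".
Distinct next characters after "hdc": m.
That node has 1 child edge.

1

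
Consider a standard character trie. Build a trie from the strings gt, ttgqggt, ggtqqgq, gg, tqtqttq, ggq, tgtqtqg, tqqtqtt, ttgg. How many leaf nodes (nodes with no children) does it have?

A leaf is a node with no children — equivalently, the end of a word that is not a proper prefix of any other stored word.
Those words: "ggq", "ggtqqgq", "gt", "tgtqtqg", "tqqtqtt", "tqtqttq", "ttgg", "ttgqggt"
Leaf count: 8

8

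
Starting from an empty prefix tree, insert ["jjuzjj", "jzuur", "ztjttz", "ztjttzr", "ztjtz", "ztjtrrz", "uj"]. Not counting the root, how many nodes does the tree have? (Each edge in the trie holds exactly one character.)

23

Trace insertions, counting only characters that open a new branch:
  "jjuzjj" → 6 new (j, j, u, z, j, j)
  "jzuur" → prefix "j" already present; 4 new (z, u, u, r)
  "ztjttz" → 6 new (z, t, j, t, t, z)
  "ztjttzr" → prefix "ztjttz" already present; 1 new (r)
  "ztjtz" → prefix "ztjt" already present; 1 new (z)
  "ztjtrrz" → prefix "ztjt" already present; 3 new (r, r, z)
  "uj" → 2 new (u, j)
Total nodes = 6 + 4 + 6 + 1 + 1 + 3 + 2 = 23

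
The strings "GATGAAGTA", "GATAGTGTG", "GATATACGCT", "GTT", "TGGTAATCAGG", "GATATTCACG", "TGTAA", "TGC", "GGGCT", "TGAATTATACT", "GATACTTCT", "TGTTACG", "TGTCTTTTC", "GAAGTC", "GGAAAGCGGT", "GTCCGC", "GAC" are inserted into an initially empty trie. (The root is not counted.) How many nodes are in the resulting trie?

Insert word by word; a character creates a node only if that edge doesn't already exist:
  "GATGAAGTA" → 9 new (G, A, T, G, A, A, G, T, A)
  "GATAGTGTG" → prefix "GAT" already present; 6 new (A, G, T, G, T, G)
  "GATATACGCT" → prefix "GATA" already present; 6 new (T, A, C, G, C, T)
  "GTT" → prefix "G" already present; 2 new (T, T)
  "TGGTAATCAGG" → 11 new (T, G, G, T, A, A, T, C, A, G, G)
  "GATATTCACG" → prefix "GATAT" already present; 5 new (T, C, A, C, G)
  "TGTAA" → prefix "TG" already present; 3 new (T, A, A)
  "TGC" → prefix "TG" already present; 1 new (C)
  "GGGCT" → prefix "G" already present; 4 new (G, G, C, T)
  "TGAATTATACT" → prefix "TG" already present; 9 new (A, A, T, T, A, T, A, C, T)
  "GATACTTCT" → prefix "GATA" already present; 5 new (C, T, T, C, T)
  "TGTTACG" → prefix "TGT" already present; 4 new (T, A, C, G)
  "TGTCTTTTC" → prefix "TGT" already present; 6 new (C, T, T, T, T, C)
  "GAAGTC" → prefix "GA" already present; 4 new (A, G, T, C)
  "GGAAAGCGGT" → prefix "GG" already present; 8 new (A, A, A, G, C, G, G, T)
  "GTCCGC" → prefix "GT" already present; 4 new (C, C, G, C)
  "GAC" → prefix "GA" already present; 1 new (C)
Total nodes = 9 + 6 + 6 + 2 + 11 + 5 + 3 + 1 + 4 + 9 + 5 + 4 + 6 + 4 + 8 + 4 + 1 = 88

88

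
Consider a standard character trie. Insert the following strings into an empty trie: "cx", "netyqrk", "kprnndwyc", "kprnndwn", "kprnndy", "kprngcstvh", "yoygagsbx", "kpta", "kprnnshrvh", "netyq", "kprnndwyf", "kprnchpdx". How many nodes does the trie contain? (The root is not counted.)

48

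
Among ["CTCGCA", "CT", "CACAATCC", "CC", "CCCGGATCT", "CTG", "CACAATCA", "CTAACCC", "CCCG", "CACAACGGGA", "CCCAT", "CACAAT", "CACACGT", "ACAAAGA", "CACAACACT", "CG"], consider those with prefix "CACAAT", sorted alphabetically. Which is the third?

CACAATCC

DFS of the "CACAAT" subtree visits, in order: "CACAAT", "CACAATCA", "CACAATCC"
Position 3: CACAATCC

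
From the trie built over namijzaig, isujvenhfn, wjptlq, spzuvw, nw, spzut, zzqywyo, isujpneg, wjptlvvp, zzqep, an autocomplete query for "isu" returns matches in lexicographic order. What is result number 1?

isujpneg

Filter for "isu…" and sort: "isujpneg", "isujvenhfn"
Position 1: isujpneg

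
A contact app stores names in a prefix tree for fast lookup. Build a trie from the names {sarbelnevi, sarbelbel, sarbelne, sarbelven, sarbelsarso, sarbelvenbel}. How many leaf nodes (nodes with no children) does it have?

4

A leaf is a node with no children — equivalently, the end of a word that is not a proper prefix of any other stored word.
Those words: "sarbelbel", "sarbelnevi", "sarbelsarso", "sarbelvenbel"
Leaf count: 4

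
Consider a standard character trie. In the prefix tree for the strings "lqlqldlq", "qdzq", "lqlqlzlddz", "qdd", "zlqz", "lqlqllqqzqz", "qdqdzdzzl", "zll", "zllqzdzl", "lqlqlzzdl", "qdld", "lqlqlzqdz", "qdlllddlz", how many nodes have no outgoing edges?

12

A leaf is a node with no children — equivalently, the end of a word that is not a proper prefix of any other stored word.
Those words: "lqlqldlq", "lqlqllqqzqz", "lqlqlzlddz", "lqlqlzqdz", "lqlqlzzdl", "qdd", "qdld", "qdlllddlz", "qdqdzdzzl", "qdzq", "zllqzdzl", "zlqz"
Leaf count: 12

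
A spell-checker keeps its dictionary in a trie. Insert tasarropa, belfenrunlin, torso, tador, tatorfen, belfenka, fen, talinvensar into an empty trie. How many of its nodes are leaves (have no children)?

8

A leaf is a node with no children — equivalently, the end of a word that is not a proper prefix of any other stored word.
Those words: "belfenka", "belfenrunlin", "fen", "tador", "talinvensar", "tasarropa", "tatorfen", "torso"
Leaf count: 8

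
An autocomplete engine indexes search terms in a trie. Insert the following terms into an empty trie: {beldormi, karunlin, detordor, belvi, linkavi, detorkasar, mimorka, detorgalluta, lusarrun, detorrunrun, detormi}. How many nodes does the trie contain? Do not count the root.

Count nodes per top-level branch (shared prefixes stored once):
  'b'-branch (beldormi, belvi): 10 nodes
  'd'-branch (detordor, detorgalluta, detorkasar, detormi, detorrunrun): 28 nodes
  'k'-branch (karunlin): 8 nodes
  'l'-branch (linkavi, lusarrun): 14 nodes
  'm'-branch (mimorka): 7 nodes
Sum: 67

67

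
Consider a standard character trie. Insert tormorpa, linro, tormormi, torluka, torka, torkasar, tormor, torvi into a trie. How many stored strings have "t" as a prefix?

7

Walk to "t"; the words in its subtree are exactly those with that prefix.
Matches: "torka", "torkasar", "torluka", "tormor", "tormormi", "tormorpa", "torvi"
Count: 7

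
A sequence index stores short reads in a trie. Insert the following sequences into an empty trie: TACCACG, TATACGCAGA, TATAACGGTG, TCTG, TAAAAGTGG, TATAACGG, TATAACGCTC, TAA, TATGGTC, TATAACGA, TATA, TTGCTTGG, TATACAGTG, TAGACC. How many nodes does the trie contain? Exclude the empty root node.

54

Trace insertions, counting only characters that open a new branch:
  "TACCACG" → 7 new (T, A, C, C, A, C, G)
  "TATACGCAGA" → prefix "TA" already present; 8 new (T, A, C, G, C, A, G, A)
  "TATAACGGTG" → prefix "TATA" already present; 6 new (A, C, G, G, T, G)
  "TCTG" → prefix "T" already present; 3 new (C, T, G)
  "TAAAAGTGG" → prefix "TA" already present; 7 new (A, A, A, G, T, G, G)
  "TATAACGG" → prefix "TATAACGG" already present; 0 new (none)
  "TATAACGCTC" → prefix "TATAACG" already present; 3 new (C, T, C)
  "TAA" → prefix "TAA" already present; 0 new (none)
  "TATGGTC" → prefix "TAT" already present; 4 new (G, G, T, C)
  "TATAACGA" → prefix "TATAACG" already present; 1 new (A)
  "TATA" → prefix "TATA" already present; 0 new (none)
  "TTGCTTGG" → prefix "T" already present; 7 new (T, G, C, T, T, G, G)
  "TATACAGTG" → prefix "TATAC" already present; 4 new (A, G, T, G)
  "TAGACC" → prefix "TA" already present; 4 new (G, A, C, C)
Total nodes = 7 + 8 + 6 + 3 + 7 + 0 + 3 + 0 + 4 + 1 + 0 + 7 + 4 + 4 = 54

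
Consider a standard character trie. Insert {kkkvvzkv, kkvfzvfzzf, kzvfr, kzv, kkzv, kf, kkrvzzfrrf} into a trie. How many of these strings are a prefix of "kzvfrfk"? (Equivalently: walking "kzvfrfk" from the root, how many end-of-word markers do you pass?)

Check each prefix of "kzvfrfk" against the stored set — each match is an end-marker on the path.
Prefixes of the query that are stored words: "kzv", "kzvfr"
Count: 2

2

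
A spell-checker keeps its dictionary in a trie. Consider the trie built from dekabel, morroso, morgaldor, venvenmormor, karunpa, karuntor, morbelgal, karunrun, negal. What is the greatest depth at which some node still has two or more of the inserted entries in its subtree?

5

The deepest shared node is where two words last agree before diverging.
"karunpa" and "karunrun" agree on "karun" (5 characters) before diverging; nothing deeper is shared.
Longest shared-prefix length: 5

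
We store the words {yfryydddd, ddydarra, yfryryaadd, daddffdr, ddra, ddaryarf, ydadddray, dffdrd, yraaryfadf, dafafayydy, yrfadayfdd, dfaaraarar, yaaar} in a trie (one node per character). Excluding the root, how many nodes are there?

88

For each word, the new-node count is its length minus the longest prefix already in the trie:
  "yfryydddd" → 9 new (y, f, r, y, y, d, d, d, d)
  "ddydarra" → 8 new (d, d, y, d, a, r, r, a)
  "yfryryaadd" → prefix "yfry" already present; 6 new (r, y, a, a, d, d)
  "daddffdr" → prefix "d" already present; 7 new (a, d, d, f, f, d, r)
  "ddra" → prefix "dd" already present; 2 new (r, a)
  "ddaryarf" → prefix "dd" already present; 6 new (a, r, y, a, r, f)
  "ydadddray" → prefix "y" already present; 8 new (d, a, d, d, d, r, a, y)
  "dffdrd" → prefix "d" already present; 5 new (f, f, d, r, d)
  "yraaryfadf" → prefix "y" already present; 9 new (r, a, a, r, y, f, a, d, f)
  "dafafayydy" → prefix "da" already present; 8 new (f, a, f, a, y, y, d, y)
  "yrfadayfdd" → prefix "yr" already present; 8 new (f, a, d, a, y, f, d, d)
  "dfaaraarar" → prefix "df" already present; 8 new (a, a, r, a, a, r, a, r)
  "yaaar" → prefix "y" already present; 4 new (a, a, a, r)
Total nodes = 9 + 8 + 6 + 7 + 2 + 6 + 8 + 5 + 9 + 8 + 8 + 8 + 4 = 88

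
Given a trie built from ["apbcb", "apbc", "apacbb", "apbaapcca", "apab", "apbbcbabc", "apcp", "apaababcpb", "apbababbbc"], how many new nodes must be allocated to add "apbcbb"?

Walking "apbcbb" from the root, the first 5 characters ("apbcb") follow existing edges; "b" is the first miss.
So 6 − 5 = 1 new nodes.

1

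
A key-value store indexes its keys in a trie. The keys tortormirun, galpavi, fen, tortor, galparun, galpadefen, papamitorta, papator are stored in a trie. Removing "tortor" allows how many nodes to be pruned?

After clearing the end-marker at "tortor", prune upward until reaching a node still needed by another word.
Every node on "tortor" is still needed (e.g. by "tortormirun"), so nothing is freed.
Nodes removed: 0

0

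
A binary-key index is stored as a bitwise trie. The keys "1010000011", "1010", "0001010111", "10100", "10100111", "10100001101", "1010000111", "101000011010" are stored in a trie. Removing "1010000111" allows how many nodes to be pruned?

Walk "1010000111" from the leaf back toward the root, removing each node that no remaining word uses.
The suffix "1" (1 node) is used only by "1010000111"; the node for "101000011" still has the child "0", so pruning stops there.
Nodes removed: 1

1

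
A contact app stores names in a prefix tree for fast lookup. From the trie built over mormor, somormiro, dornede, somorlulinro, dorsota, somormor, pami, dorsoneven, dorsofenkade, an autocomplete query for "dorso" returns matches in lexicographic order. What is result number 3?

Filter for "dorso…" and sort: "dorsofenkade", "dorsoneven", "dorsota"
The 3rd is dorsota.

dorsota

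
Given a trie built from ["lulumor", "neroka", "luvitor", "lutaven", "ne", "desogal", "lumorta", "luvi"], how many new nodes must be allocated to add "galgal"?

6

"galgal" shares no prefix with any stored word, so all 6 characters open new nodes.
6 − 0 = 6 new nodes.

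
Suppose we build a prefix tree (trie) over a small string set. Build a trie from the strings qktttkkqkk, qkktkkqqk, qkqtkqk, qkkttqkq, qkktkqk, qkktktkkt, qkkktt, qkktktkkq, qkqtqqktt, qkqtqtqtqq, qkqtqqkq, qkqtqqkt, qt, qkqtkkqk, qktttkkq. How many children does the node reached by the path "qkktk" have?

3

Walk "qkktk" from the root, arriving at one node.
Characters that immediately follow "qkktk" among the stored strings: {k, q, t}.
That node has 3 child edges.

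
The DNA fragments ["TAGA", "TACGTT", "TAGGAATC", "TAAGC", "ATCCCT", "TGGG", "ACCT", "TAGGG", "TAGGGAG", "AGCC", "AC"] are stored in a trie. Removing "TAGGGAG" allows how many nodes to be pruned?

2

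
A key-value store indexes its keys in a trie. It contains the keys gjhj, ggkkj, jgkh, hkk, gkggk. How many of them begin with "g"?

3

Filter for entries beginning with "g":
Matches: "ggkkj", "gjhj", "gkggk"
Count: 3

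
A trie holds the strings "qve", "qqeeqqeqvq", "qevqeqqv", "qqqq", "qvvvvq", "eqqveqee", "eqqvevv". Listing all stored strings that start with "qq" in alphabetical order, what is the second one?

qqqq

Filter for "qq…" and sort: "qqeeqqeqvq", "qqqq"
Position 2: qqqq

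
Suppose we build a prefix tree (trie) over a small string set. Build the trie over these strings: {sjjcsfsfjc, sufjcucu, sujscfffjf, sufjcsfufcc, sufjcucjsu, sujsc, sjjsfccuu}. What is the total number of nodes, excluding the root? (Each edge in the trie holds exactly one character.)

40

Count nodes per top-level branch (shared prefixes stored once):
  's'-branch (sjjcsfsfjc, sjjsfccuu, sufjcsfufcc, sufjcucjsu, sufjcucu, sujsc, sujscfffjf): 40 nodes
Sum: 40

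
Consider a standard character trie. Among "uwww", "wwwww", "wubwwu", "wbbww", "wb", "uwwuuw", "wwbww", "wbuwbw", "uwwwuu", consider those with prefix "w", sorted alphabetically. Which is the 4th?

wubwwu

Filter for "w…" and sort: "wb", "wbbww", "wbuwbw", "wubwwu", "wwbww", "wwwww"
Position 4: wubwwu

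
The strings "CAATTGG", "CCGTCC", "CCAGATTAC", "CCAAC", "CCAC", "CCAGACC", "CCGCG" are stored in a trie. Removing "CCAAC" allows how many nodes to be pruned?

2

After clearing the end-marker at "CCAAC", prune upward until reaching a node still needed by another word.
The suffix "AC" (2 nodes) is used only by "CCAAC"; the node for "CCA" still has the child "G", so pruning stops there.
Nodes removed: 2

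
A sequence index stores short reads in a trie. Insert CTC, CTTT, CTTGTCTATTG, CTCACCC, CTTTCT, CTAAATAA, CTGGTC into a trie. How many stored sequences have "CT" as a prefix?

Filter for entries beginning with "CT":
Words under "CT": CTAAATAA, CTC, CTCACCC, CTGGTC, CTTGTCTATTG, CTTT, CTTTCT
Count: 7

7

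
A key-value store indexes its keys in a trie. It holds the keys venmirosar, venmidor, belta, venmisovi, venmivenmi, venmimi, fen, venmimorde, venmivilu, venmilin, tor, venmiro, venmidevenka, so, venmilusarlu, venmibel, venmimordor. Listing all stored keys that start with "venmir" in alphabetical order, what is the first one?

venmiro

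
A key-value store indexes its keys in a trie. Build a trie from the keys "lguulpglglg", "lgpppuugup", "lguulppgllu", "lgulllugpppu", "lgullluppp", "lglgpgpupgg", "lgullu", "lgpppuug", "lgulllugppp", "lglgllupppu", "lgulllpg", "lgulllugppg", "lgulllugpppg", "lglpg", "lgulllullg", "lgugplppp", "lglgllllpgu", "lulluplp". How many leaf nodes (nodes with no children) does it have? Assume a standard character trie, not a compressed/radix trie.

16

A leaf is a node with no children — equivalently, the end of a word that is not a proper prefix of any other stored word.
Those words: "lglgllllpgu", "lglgllupppu", "lglgpgpupgg", "lglpg", "lgpppuugup", "lgugplppp", "lgulllpg", "lgulllugppg", "lgulllugpppg", "lgulllugpppu", "lgulllullg", "lgullluppp", "lgullu", "lguulpglglg", "lguulppgllu", "lulluplp"
Leaf count: 16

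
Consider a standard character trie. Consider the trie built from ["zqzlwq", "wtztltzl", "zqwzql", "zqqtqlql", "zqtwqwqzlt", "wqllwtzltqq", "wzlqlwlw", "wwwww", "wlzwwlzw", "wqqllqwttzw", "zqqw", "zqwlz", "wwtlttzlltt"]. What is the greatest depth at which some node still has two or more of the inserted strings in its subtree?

The deepest shared node is where two words last agree before diverging.
"zqqtqlql" and "zqqw" agree on "zqq" (3 characters) before diverging; nothing deeper is shared.
Longest shared-prefix length: 3

3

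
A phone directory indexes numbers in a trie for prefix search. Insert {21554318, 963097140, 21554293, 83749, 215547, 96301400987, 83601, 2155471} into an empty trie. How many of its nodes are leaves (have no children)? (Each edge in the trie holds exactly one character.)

Leaves are exactly the stored words that no other stored word extends.
Those words: "21554293", "21554318", "2155471", "83601", "83749", "96301400987", "963097140"
Leaf count: 7

7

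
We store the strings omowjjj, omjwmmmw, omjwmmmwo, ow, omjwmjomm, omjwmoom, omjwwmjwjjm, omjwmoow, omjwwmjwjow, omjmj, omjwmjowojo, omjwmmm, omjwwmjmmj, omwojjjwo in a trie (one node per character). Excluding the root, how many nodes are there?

48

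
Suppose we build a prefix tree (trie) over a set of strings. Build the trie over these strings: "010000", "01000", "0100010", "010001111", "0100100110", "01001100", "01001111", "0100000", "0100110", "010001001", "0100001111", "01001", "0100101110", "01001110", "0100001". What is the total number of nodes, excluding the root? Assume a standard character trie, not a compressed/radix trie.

34

Trie structure (* marks end of a word):
(root)
└─ 0
   └─ 1
      └─ 0
         └─ 0
            ├─ 0 *
            │  ├─ 0 *
            │  │  ├─ 0 *
            │  │  └─ 1 *
            │  │     └─ 1
            │  │        └─ 1
            │  │           └─ 1 *
            │  └─ 1
            │     ├─ 0 *
            │     │  └─ 0
            │     │     └─ 1 *
            │     └─ 1
            │        └─ 1
            │           └─ 1 *
            └─ 1 *
               ├─ 0
               │  ├─ 0
               │  │  └─ 1
               │  │     └─ 1
               │  │        └─ 0 *
               │  └─ 1
               │     └─ 1
               │        └─ 1
               │           └─ 0 *
               └─ 1
                  ├─ 0 *
                  │  └─ 0 *
                  └─ 1
                     ├─ 0 *
                     └─ 1 *
Counting every labelled node above: 34.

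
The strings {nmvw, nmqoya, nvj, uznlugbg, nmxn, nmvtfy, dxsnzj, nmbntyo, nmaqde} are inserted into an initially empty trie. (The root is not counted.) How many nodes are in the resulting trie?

38

Trie structure (* marks end of a word):
(root)
├─ d
│  └─ x
│     └─ s
│        └─ n
│           └─ z
│              └─ j *
├─ n
│  ├─ m
│  │  ├─ a
│  │  │  └─ q
│  │  │     └─ d
│  │  │        └─ e *
│  │  ├─ b
│  │  │  └─ n
│  │  │     └─ t
│  │  │        └─ y
│  │  │           └─ o *
│  │  ├─ q
│  │  │  └─ o
│  │  │     └─ y
│  │  │        └─ a *
│  │  ├─ v
│  │  │  ├─ t
│  │  │  │  └─ f
│  │  │  │     └─ y *
│  │  │  └─ w *
│  │  └─ x
│  │     └─ n *
│  └─ v
│     └─ j *
└─ u
   └─ z
      └─ n
         └─ l
            └─ u
               └─ g
                  └─ b
                     └─ g *
Counting every labelled node above: 38.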